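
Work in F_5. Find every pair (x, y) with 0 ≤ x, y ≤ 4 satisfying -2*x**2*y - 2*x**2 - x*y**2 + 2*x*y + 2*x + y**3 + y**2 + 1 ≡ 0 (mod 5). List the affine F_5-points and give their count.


Affine F_5-points: {(1, 4), (3, 2), (4, 2), (4, 3)}; count = 4.

For each of the 25 pairs (x, y) ∈ F_5², evaluate f(x, y) mod 5. Record the zeros.
  x = 0: [0↦1, 1↦3, 2↦3, 3↦2, 4↦1]  zeros at y ∈ ∅
  x = 1: [0↦1, 1↦2, 2↦4, 3↦3, 4↦0]  zeros at y ∈ {4}
  x = 2: [0↦2, 1↦3, 2↦3, 3↦3, 4↦4]  zeros at y ∈ ∅
  x = 3: [0↦4, 1↦1, 2↦0, 3↦2, 4↦3]  zeros at y ∈ {2}
  x = 4: [0↦2, 1↦1, 2↦0, 3↦0, 4↦2]  zeros at y ∈ {2, 3}
Collecting zeros: affine points = {(1, 4), (3, 2), (4, 2), (4, 3)}.
Total count |C(F_5)_aff| = 4.


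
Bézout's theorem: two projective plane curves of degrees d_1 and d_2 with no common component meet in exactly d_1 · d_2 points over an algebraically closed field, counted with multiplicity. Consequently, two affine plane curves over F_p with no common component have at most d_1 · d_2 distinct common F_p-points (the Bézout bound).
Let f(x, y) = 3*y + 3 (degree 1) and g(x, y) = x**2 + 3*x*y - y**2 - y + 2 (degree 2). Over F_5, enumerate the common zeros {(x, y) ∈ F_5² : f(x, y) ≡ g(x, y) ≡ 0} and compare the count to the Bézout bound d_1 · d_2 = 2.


Common zeros: {(1, 4), (2, 4)}; count = 2; Bézout bound = 2.

deg(f) = 1, deg(g) = 2, so Bézout bound = 2.
Scan x ∈ F_5. For each x, list the y ∈ F_5 with f(x, y) ≡ 0 and those with g(x, y) ≡ 0 (mod 5); the common zeros in that column are the intersection.
  x = 0: f ≡ 0 at y ∈ {4}; g ≡ 0 at y ∈ {1, 3}; common: ∅.
  x = 1: f ≡ 0 at y ∈ {4}; g ≡ 0 at y ∈ {3, 4}; common: {4}.
  x = 2: f ≡ 0 at y ∈ {4}; g ≡ 0 at y ∈ {1, 4}; common: {4}.
  x = 3: f ≡ 0 at y ∈ {4}; g ≡ 0 at y ∈ ∅; common: ∅.
  x = 4: f ≡ 0 at y ∈ {4}; g ≡ 0 at y ∈ ∅; common: ∅.
Collecting: common zeros = {(1, 4), (2, 4)}, so the count is 2.
Comparison with the Bézout bound: 2 ≤ 2 = deg(f)·deg(g), as expected for curves with no common component (the bound is attained).


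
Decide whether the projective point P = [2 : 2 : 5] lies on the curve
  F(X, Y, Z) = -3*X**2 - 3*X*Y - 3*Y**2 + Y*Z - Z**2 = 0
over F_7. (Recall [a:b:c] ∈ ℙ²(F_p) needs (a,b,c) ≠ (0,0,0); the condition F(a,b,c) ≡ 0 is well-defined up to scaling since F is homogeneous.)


F(2,2,5) ≡ 5 (mod 7); P is NOT on the curve.

Evaluate F(2, 2, 5) term-by-term (mod 7).
  -3*X**2 ↦ -3·4·1·1 = -12
  -3*X*Y ↦ -3·2·2·1 = -12
  -3*Y**2 ↦ -3·1·4·1 = -12
  Y*Z ↦ 1·1·2·5 = 10
  -Z**2 ↦ -1·1·1·25 = -25
Sum: F(2, 2, 5) = (-12) + (-12) + (-12) + (10) + (-25) = -51.
Reducing mod 7: -51 ≡ 5 (mod 7).
Since F(a, b, c) ≡ 5 ≠ 0 (mod 7), P does NOT lie on the curve.


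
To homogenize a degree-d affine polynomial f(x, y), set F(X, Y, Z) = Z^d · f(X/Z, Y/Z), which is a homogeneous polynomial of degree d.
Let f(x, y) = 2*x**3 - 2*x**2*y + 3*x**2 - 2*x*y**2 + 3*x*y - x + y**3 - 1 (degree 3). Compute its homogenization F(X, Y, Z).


F(X, Y, Z) = 2*X**3 - 2*X**2*Y + 3*X**2*Z - 2*X*Y**2 + 3*X*Y*Z - X*Z**2 + Y**3 - Z**3

deg(f) = 3.
Substitute x = X/Z, y = Y/Z into f, then multiply by Z^3.
  monomial 2·x^3·y^0 ↦ 2·X^3·Y^0·Z^0.
  monomial -2·x^2·y^1 ↦ -2·X^2·Y^1·Z^0.
  monomial 3·x^2·y^0 ↦ 3·X^2·Y^0·Z^1.
  monomial -2·x^1·y^2 ↦ -2·X^1·Y^2·Z^0.
  monomial 3·x^1·y^1 ↦ 3·X^1·Y^1·Z^1.
  monomial -1·x^1·y^0 ↦ -1·X^1·Y^0·Z^2.
  monomial 1·x^0·y^3 ↦ 1·X^0·Y^3·Z^0.
  monomial -1·x^0·y^0 ↦ -1·X^0·Y^0·Z^3.
Collecting: F(X, Y, Z) = 2*X**3 - 2*X**2*Y + 3*X**2*Z - 2*X*Y**2 + 3*X*Y*Z - X*Z**2 + Y**3 - Z**3.


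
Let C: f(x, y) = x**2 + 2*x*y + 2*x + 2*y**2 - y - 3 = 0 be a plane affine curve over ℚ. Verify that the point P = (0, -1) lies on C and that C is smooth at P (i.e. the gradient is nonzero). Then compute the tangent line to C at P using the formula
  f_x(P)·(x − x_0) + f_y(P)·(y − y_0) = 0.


Tangent line at P: -5*y - 5 = 0.

Step 1: f(0, -1) = 0, so P lies on C.
Step 2: partial derivatives
  f_x(x, y) = 2*x + 2*y + 2, f_y(x, y) = 2*x + 4*y - 1.
  f_x(P) = 0, f_y(P) = -5 (gradient nonzero, so P is smooth).
Step 3: tangent line at P: 0·(x − 0) + -5·(y − -1) = 0.
Expanding: -5*y - 5 = 0.


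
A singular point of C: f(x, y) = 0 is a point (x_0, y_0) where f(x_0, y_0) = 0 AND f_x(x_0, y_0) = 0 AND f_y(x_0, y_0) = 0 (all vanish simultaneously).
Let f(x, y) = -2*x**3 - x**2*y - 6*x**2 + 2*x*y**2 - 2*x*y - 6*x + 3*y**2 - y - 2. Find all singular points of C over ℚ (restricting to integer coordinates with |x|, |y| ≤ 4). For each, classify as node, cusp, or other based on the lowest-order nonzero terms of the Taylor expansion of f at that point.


Singular points: {(-1, 0)}; classification: cusp.

Compute partial derivatives:
  f_x = -6*x**2 - 2*x*y - 12*x + 2*y**2 - 2*y - 6.
  f_y = -x**2 + 4*x*y - 2*x + 6*y - 1.
Scan x_0 ∈ {−4, ..., 4}. For each x_0, f_y(x_0, y) is a polynomial in y; find its integer roots y ∈ {−4, ..., 4}, then test f_x and f at those candidates.
  x = -4: f_y(-4, y) = -10*y - 9; no integer root y with |y| ≤ 4.
  x = -3: f_y(-3, y) = -6*y - 4; no integer root y with |y| ≤ 4.
  x = -2: f_y(-2, y) = -2*y - 1; no integer root y with |y| ≤ 4.
  x = -1: f_y(-1, y) = 2*y; vanishes at y ∈ {0}. (-1, 0): f_x = 0, f = 0 — SINGULAR.
  x = 0: f_y(0, y) = 6*y - 1; no integer root y with |y| ≤ 4.
  x = 1: f_y(1, y) = 10*y - 4; no integer root y with |y| ≤ 4.
  x = 2: f_y(2, y) = 14*y - 9; no integer root y with |y| ≤ 4.
  x = 3: f_y(3, y) = 18*y - 16; no integer root y with |y| ≤ 4.
  x = 4: f_y(4, y) = 22*y - 25; no integer root y with |y| ≤ 4.
Only singular point on the grid: (-1, 0).
Classify: substitute x = -1 + u, y = 0 + v and expand: f = -2*u**3 - u**2*v + 2*u*v**2 + v**2.
No constant or linear terms (consistent with a singular point). Quadratic part: v**2. Cubic part: -2*u**3 - u**2*v + 2*u*v**2.
The quadratic part v**2 is a perfect square, so there is a single (double) tangent line v = 0, i.e. y = 0. Restricting the cubic part to that line (v = 0) leaves -2*u**3 ≠ 0, so f is not divisible by v and the branch is v² ≈ 2*u**3 to lowest order — this is a cusp.
Classification: cusp.


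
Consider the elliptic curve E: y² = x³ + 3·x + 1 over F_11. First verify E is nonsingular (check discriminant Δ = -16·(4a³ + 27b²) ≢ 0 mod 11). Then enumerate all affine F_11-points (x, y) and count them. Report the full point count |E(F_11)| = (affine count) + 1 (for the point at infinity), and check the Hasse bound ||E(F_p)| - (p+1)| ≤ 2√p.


Affine points = {(0, 1), (0, 10), (1, 4), (1, 7), (2, 2), (2, 9), (3, 2), (3, 9), (4, 0), (5, 3), (5, 8), (6, 2), (6, 9), (8, 3), (8, 8), (9, 3), (9, 8)}; affine count = 17; |E(F_11)| = 18.

Discriminant check: Δ ∝ 4a³ + 27b² = 4·3³ + 27·1² = 4·27 + 27·1 ≡ 3 (mod 11). Nonzero ⇒ E is nonsingular.
For each x ∈ F_11, compute rhs = x³ + 3·x + 1 mod 11, then count y ∈ F_11 with y² ≡ rhs.
  x = 0: rhs = 1, matching y values: 1, 10 (2 points).
  x = 1: rhs = 5, matching y values: 4, 7 (2 points).
  x = 2: rhs = 4, matching y values: 2, 9 (2 points).
  x = 3: rhs = 4, matching y values: 2, 9 (2 points).
  x = 4: rhs = 0, matching y values: 0 (1 points).
  x = 5: rhs = 9, matching y values: 3, 8 (2 points).
  x = 6: rhs = 4, matching y values: 2, 9 (2 points).
  x = 7: rhs = 2, matching y values: none (0 points).
  x = 8: rhs = 9, matching y values: 3, 8 (2 points).
  x = 9: rhs = 9, matching y values: 3, 8 (2 points).
  x = 10: rhs = 8, matching y values: none (0 points).
Total affine count: 17.
Full point count |E(F_11)| = 17 + 1 = 18.
Hasse bound: |18 − (11+1)| = |6| = 6 ≤ 2√11 ≈ 6.6332 ✓.


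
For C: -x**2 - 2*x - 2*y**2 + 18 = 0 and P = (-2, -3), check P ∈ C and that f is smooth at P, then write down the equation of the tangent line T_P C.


Tangent line at P: 2*x + 12*y + 40 = 0.

Step 1: f(-2, -3) = 0, so P lies on C.
Step 2: partial derivatives
  f_x(x, y) = -2*x - 2, f_y(x, y) = -4*y.
  f_x(P) = 2, f_y(P) = 12 (gradient nonzero, so P is smooth).
Step 3: tangent line at P: 2·(x − -2) + 12·(y − -3) = 0.
Expanding: 2*x + 12*y + 40 = 0.


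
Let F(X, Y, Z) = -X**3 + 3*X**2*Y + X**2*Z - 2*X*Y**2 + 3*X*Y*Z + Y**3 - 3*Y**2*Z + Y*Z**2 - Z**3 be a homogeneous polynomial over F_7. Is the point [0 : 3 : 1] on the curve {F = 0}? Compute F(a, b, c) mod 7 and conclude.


F(0,3,1) ≡ 2 (mod 7); P is NOT on the curve.

Evaluate F(0, 3, 1) term-by-term (mod 7).
  -X**3 ↦ -1·0·1·1 = 0
  3*X**2*Y ↦ 3·0·3·1 = 0
  X**2*Z ↦ 1·0·1·1 = 0
  -2*X*Y**2 ↦ -2·0·9·1 = 0
  3*X*Y*Z ↦ 3·0·3·1 = 0
  Y**3 ↦ 1·1·27·1 = 27
  -3*Y**2*Z ↦ -3·1·9·1 = -27
  Y*Z**2 ↦ 1·1·3·1 = 3
  -Z**3 ↦ -1·1·1·1 = -1
Sum: F(0, 3, 1) = (0) + (0) + (0) + (0) + (0) + (27) + (-27) + (3) + (-1) = 2.
Reducing mod 7: 2 ≡ 2 (mod 7).
Since F(a, b, c) ≡ 2 ≠ 0 (mod 7), P does NOT lie on the curve.


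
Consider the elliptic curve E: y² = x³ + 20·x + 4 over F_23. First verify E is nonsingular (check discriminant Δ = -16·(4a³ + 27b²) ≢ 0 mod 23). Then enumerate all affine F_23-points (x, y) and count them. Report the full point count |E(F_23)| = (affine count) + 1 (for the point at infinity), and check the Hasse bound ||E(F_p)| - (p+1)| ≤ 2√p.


Affine points = {(0, 2), (0, 21), (1, 5), (1, 18), (2, 11), (2, 12), (6, 8), (6, 15), (7, 2), (7, 21), (8, 3), (8, 20), (9, 4), (9, 19), (10, 10), (10, 13), (13, 0), (16, 2), (16, 21), (17, 6), (17, 17), (18, 3), (18, 20), (20, 3), (20, 20), (21, 5), (21, 18), (22, 11), (22, 12)}; affine count = 29; |E(F_23)| = 30.

Discriminant check: Δ ∝ 4a³ + 27b² = 4·20³ + 27·4² = 4·8000 + 27·16 ≡ 2 (mod 23). Nonzero ⇒ E is nonsingular.
For each x ∈ F_23, compute rhs = x³ + 20·x + 4 mod 23, then count y ∈ F_23 with y² ≡ rhs.
  x = 0: rhs = 4, matching y values: 2, 21 (2 points).
  x = 1: rhs = 2, matching y values: 5, 18 (2 points).
  x = 2: rhs = 6, matching y values: 11, 12 (2 points).
  x = 3: rhs = 22, matching y values: none (0 points).
  x = 4: rhs = 10, matching y values: none (0 points).
  x = 5: rhs = 22, matching y values: none (0 points).
  x = 6: rhs = 18, matching y values: 8, 15 (2 points).
  x = 7: rhs = 4, matching y values: 2, 21 (2 points).
  x = 8: rhs = 9, matching y values: 3, 20 (2 points).
  x = 9: rhs = 16, matching y values: 4, 19 (2 points).
  x = 10: rhs = 8, matching y values: 10, 13 (2 points).
  x = 11: rhs = 14, matching y values: none (0 points).
  x = 12: rhs = 17, matching y values: none (0 points).
  x = 13: rhs = 0, matching y values: 0 (1 points).
  x = 14: rhs = 15, matching y values: none (0 points).
  x = 15: rhs = 22, matching y values: none (0 points).
  x = 16: rhs = 4, matching y values: 2, 21 (2 points).
  x = 17: rhs = 13, matching y values: 6, 17 (2 points).
  x = 18: rhs = 9, matching y values: 3, 20 (2 points).
  x = 19: rhs = 21, matching y values: none (0 points).
  x = 20: rhs = 9, matching y values: 3, 20 (2 points).
  x = 21: rhs = 2, matching y values: 5, 18 (2 points).
  x = 22: rhs = 6, matching y values: 11, 12 (2 points).
Total affine count: 29.
Full point count |E(F_23)| = 29 + 1 = 30.
Hasse bound: |30 − (23+1)| = |6| = 6 ≤ 2√23 ≈ 9.5917 ✓.


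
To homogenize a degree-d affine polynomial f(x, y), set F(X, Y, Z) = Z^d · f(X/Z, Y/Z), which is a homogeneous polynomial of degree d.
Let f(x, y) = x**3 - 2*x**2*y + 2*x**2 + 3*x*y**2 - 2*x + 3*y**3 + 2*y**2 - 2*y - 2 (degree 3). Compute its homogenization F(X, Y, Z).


F(X, Y, Z) = X**3 - 2*X**2*Y + 2*X**2*Z + 3*X*Y**2 - 2*X*Z**2 + 3*Y**3 + 2*Y**2*Z - 2*Y*Z**2 - 2*Z**3

deg(f) = 3.
Substitute x = X/Z, y = Y/Z into f, then multiply by Z^3.
  monomial 1·x^3·y^0 ↦ 1·X^3·Y^0·Z^0.
  monomial -2·x^2·y^1 ↦ -2·X^2·Y^1·Z^0.
  monomial 2·x^2·y^0 ↦ 2·X^2·Y^0·Z^1.
  monomial 3·x^1·y^2 ↦ 3·X^1·Y^2·Z^0.
  monomial -2·x^1·y^0 ↦ -2·X^1·Y^0·Z^2.
  monomial 3·x^0·y^3 ↦ 3·X^0·Y^3·Z^0.
  monomial 2·x^0·y^2 ↦ 2·X^0·Y^2·Z^1.
  monomial -2·x^0·y^1 ↦ -2·X^0·Y^1·Z^2.
  monomial -2·x^0·y^0 ↦ -2·X^0·Y^0·Z^3.
Collecting: F(X, Y, Z) = X**3 - 2*X**2*Y + 2*X**2*Z + 3*X*Y**2 - 2*X*Z**2 + 3*Y**3 + 2*Y**2*Z - 2*Y*Z**2 - 2*Z**3.


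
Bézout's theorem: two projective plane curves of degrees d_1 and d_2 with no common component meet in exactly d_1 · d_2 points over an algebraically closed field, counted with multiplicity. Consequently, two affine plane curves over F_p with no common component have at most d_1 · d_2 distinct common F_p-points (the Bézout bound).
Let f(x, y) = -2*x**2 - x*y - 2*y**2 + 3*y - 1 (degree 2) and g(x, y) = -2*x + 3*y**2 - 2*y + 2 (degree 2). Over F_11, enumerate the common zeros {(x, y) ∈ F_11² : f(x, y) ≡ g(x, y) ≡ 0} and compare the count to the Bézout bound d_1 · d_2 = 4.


Common zeros: ∅; count = 0; Bézout bound = 4.

deg(f) = 2, deg(g) = 2, so Bézout bound = 4.
Scan x ∈ F_11. For each x, list the y ∈ F_11 with f(x, y) ≡ 0 and those with g(x, y) ≡ 0 (mod 11); the common zeros in that column are the intersection.
  x = 0: f ≡ 0 at y ∈ {1, 6}; g ≡ 0 at y ∈ ∅; common: ∅.
  x = 1: f ≡ 0 at y ∈ ∅; g ≡ 0 at y ∈ {0, 8}; common: ∅.
  x = 2: f ≡ 0 at y ∈ ∅; g ≡ 0 at y ∈ ∅; common: ∅.
  x = 3: f ≡ 0 at y ∈ ∅; g ≡ 0 at y ∈ ∅; common: ∅.
  x = 4: f ≡ 0 at y ∈ {0, 5}; g ≡ 0 at y ∈ ∅; common: ∅.
  x = 5: f ≡ 0 at y ∈ {1, 9}; g ≡ 0 at y ∈ {2, 6}; common: ∅.
  x = 6: f ≡ 0 at y ∈ ∅; g ≡ 0 at y ∈ {3, 5}; common: ∅.
  x = 7: f ≡ 0 at y ∈ {0, 9}; g ≡ 0 at y ∈ {1, 7}; common: ∅.
  x = 8: f ≡ 0 at y ∈ {6, 8}; g ≡ 0 at y ∈ ∅; common: ∅.
  x = 9: f ≡ 0 at y ∈ ∅; g ≡ 0 at y ∈ {9, 10}; common: ∅.
  x = 10: f ≡ 0 at y ∈ {5, 8}; g ≡ 0 at y ∈ {4}; common: ∅.
Collecting: common zeros = ∅, so the count is 0.
Comparison with the Bézout bound: 0 ≤ 4 = deg(f)·deg(g), as expected for curves with no common component (the affine F_11-count falls short of the bound because intersections may lie at infinity, over extension fields, or carry multiplicity).


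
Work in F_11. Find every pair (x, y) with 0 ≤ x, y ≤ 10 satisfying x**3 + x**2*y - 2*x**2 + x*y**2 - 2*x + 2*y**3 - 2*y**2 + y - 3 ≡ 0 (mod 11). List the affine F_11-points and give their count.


Affine F_11-points: {(0, 6), (1, 10), (2, 1), (2, 9), (3, 0), (3, 6), (3, 10), (4, 6), (4, 7), (4, 8), (5, 5), (6, 3), (6, 8), (6, 9), (7, 9), (10, 10)}; count = 16.

For each of the 121 pairs (x, y) ∈ F_11², evaluate f(x, y) mod 11. Record the zeros.
  x = 0: [0↦8, 1↦9, 2↦7, 3↦3, 4↦9, 5↦4, 6↦0, 7↦9, 8↦10, 9↦4, 10↦3]  zeros at y ∈ {6}
  x = 1: [0↦5, 1↦8, 2↦10, 3↦1, 4↦4, 5↦9, 6↦6, 7↦7, 8↦2, 9↦3, 10↦0]  zeros at y ∈ {10}
  x = 2: [0↦4, 1↦0, 2↦8, 3↦7, 4↦9, 5↦4, 6↦4, 7↦10, 8↦1, 9↦0, 10↦8]  zeros at y ∈ {1, 9}
  x = 3: [0↦0, 1↦2, 2↦7, 3↦5, 4↦8, 5↦6, 6↦0, 7↦2, 8↦2, 9↦1, 10↦0]  zeros at y ∈ {0, 6, 10}
  x = 4: [0↦10, 1↦9, 2↦2, 3↦1, 4↦7, 5↦10, 6↦0, 7↦0, 8↦0, 9↦1, 10↦4]  zeros at y ∈ {6, 7, 8}
  x = 5: [0↦7, 1↦5, 2↦10, 3↦1, 4↦1, 5↦0, 6↦10, 7↦10, 8↦1, 9↦6, 10↦4]  zeros at y ∈ {5}
  x = 6: [0↦8, 1↦7, 2↦4, 3↦0, 4↦7, 5↦4, 6↦3, 7↦5, 8↦0, 9↦0, 10↦6]  zeros at y ∈ {3, 8, 9}
  x = 7: [0↦8, 1↦10, 2↦1, 3↦4, 4↦9, 5↦6, 6↦7, 7↦2, 8↦3, 9↦0, 10↦5]  zeros at y ∈ {9}
  x = 8: [0↦2, 1↦9, 2↦7, 3↦8, 4↦2, 5↦1, 6↦6, 7↦7, 8↦5, 9↦1, 10↦7]  zeros at y ∈ ∅
  x = 9: [0↦7, 1↦10, 2↦6, 3↦7, 4↦3, 5↦6, 6↦6, 7↦4, 8↦1, 9↦9, 10↦7]  zeros at y ∈ ∅
  x = 10: [0↦7, 1↦8, 2↦4, 3↦7, 4↦7, 5↦5, 6↦2, 7↦10, 8↦8, 9↦8, 10↦0]  zeros at y ∈ {10}
Collecting zeros: affine points = {(0, 6), (1, 10), (2, 1), (2, 9), (3, 0), (3, 6), (3, 10), (4, 6), (4, 7), (4, 8), (5, 5), (6, 3), (6, 8), (6, 9), (7, 9), (10, 10)}.
Total count |C(F_11)_aff| = 16.


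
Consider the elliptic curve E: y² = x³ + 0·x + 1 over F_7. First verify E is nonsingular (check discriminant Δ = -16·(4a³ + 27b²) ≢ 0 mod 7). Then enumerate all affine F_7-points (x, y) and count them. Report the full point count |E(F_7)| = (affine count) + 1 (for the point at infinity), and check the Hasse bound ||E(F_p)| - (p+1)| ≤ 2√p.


Affine points = {(0, 1), (0, 6), (1, 3), (1, 4), (2, 3), (2, 4), (3, 0), (4, 3), (4, 4), (5, 0), (6, 0)}; affine count = 11; |E(F_7)| = 12.

Discriminant check: Δ ∝ 4a³ + 27b² = 4·0³ + 27·1² = 4·0 + 27·1 ≡ 6 (mod 7). Nonzero ⇒ E is nonsingular.
For each x ∈ F_7, compute rhs = x³ + 0·x + 1 mod 7, then count y ∈ F_7 with y² ≡ rhs.
  x = 0: rhs = 1, matching y values: 1, 6 (2 points).
  x = 1: rhs = 2, matching y values: 3, 4 (2 points).
  x = 2: rhs = 2, matching y values: 3, 4 (2 points).
  x = 3: rhs = 0, matching y values: 0 (1 points).
  x = 4: rhs = 2, matching y values: 3, 4 (2 points).
  x = 5: rhs = 0, matching y values: 0 (1 points).
  x = 6: rhs = 0, matching y values: 0 (1 points).
Total affine count: 11.
Full point count |E(F_7)| = 11 + 1 = 12.
Hasse bound: |12 − (7+1)| = |4| = 4 ≤ 2√7 ≈ 5.2915 ✓.


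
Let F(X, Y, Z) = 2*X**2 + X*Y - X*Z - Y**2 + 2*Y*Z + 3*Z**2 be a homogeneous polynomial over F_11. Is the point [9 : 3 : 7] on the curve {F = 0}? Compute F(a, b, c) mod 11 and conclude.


F(9,3,7) ≡ 9 (mod 11); P is NOT on the curve.

Evaluate F(9, 3, 7) term-by-term (mod 11).
  2*X**2 ↦ 2·81·1·1 = 162
  X*Y ↦ 1·9·3·1 = 27
  -X*Z ↦ -1·9·1·7 = -63
  -Y**2 ↦ -1·1·9·1 = -9
  2*Y*Z ↦ 2·1·3·7 = 42
  3*Z**2 ↦ 3·1·1·49 = 147
Sum: F(9, 3, 7) = (162) + (27) + (-63) + (-9) + (42) + (147) = 306.
Reducing mod 11: 306 ≡ 9 (mod 11).
Since F(a, b, c) ≡ 9 ≠ 0 (mod 11), P does NOT lie on the curve.


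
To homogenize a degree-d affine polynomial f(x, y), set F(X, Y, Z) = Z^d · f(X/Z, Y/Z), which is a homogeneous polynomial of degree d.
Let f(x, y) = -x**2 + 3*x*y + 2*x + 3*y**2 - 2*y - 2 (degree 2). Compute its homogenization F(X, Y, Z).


F(X, Y, Z) = -X**2 + 3*X*Y + 2*X*Z + 3*Y**2 - 2*Y*Z - 2*Z**2

deg(f) = 2.
Substitute x = X/Z, y = Y/Z into f, then multiply by Z^2.
  monomial -1·x^2·y^0 ↦ -1·X^2·Y^0·Z^0.
  monomial 3·x^1·y^1 ↦ 3·X^1·Y^1·Z^0.
  monomial 2·x^1·y^0 ↦ 2·X^1·Y^0·Z^1.
  monomial 3·x^0·y^2 ↦ 3·X^0·Y^2·Z^0.
  monomial -2·x^0·y^1 ↦ -2·X^0·Y^1·Z^1.
  monomial -2·x^0·y^0 ↦ -2·X^0·Y^0·Z^2.
Collecting: F(X, Y, Z) = -X**2 + 3*X*Y + 2*X*Z + 3*Y**2 - 2*Y*Z - 2*Z**2.


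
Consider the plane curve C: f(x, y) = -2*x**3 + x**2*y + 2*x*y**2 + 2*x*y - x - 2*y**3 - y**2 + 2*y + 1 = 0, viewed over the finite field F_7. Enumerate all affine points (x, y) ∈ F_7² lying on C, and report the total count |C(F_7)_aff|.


Affine F_7-points: {(0, 1), (0, 3), (0, 6), (2, 3), (3, 0), (3, 3), (5, 1), (5, 6), (6, 1), (6, 4)}; count = 10.

For each of the 49 pairs (x, y) ∈ F_7², evaluate f(x, y) mod 7. Record the zeros.
  x = 0: [0↦1, 1↦0, 2↦6, 3↦0, 4↦5, 5↦2, 6↦0]  zeros at y ∈ {1, 3, 6}
  x = 1: [0↦5, 1↦2, 2↦3, 3↦3, 4↦4, 5↦1, 6↦3]  zeros at y ∈ ∅
  x = 2: [0↦4, 1↦1, 2↦6, 3↦0, 4↦6, 5↦5, 6↦6]  zeros at y ∈ {3}
  x = 3: [0↦0, 1↦6, 2↦3, 3↦0, 4↦6, 5↦2, 6↦4]  zeros at y ∈ {0, 3}
  x = 4: [0↦2, 1↦5, 2↦3, 3↦5, 4↦6, 5↦1, 6↦6]  zeros at y ∈ ∅
  x = 5: [0↦5, 1↦0, 2↦1, 3↦3, 4↦1, 5↦4, 6↦0]  zeros at y ∈ {1, 6}
  x = 6: [0↦4, 1↦0, 2↦6, 3↦3, 4↦0, 5↦6, 6↦2]  zeros at y ∈ {1, 4}
Collecting zeros: affine points = {(0, 1), (0, 3), (0, 6), (2, 3), (3, 0), (3, 3), (5, 1), (5, 6), (6, 1), (6, 4)}.
Total count |C(F_7)_aff| = 10.


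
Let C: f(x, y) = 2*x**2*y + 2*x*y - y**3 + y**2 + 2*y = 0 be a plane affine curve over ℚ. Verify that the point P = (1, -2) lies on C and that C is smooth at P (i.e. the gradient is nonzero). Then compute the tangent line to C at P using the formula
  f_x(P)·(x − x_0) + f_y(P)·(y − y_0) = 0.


Tangent line at P: -12*x - 10*y - 8 = 0.

Step 1: f(1, -2) = 0, so P lies on C.
Step 2: partial derivatives
  f_x(x, y) = 4*x*y + 2*y, f_y(x, y) = 2*x**2 + 2*x - 3*y**2 + 2*y + 2.
  f_x(P) = -12, f_y(P) = -10 (gradient nonzero, so P is smooth).
Step 3: tangent line at P: -12·(x − 1) + -10·(y − -2) = 0.
Expanding: -12*x - 10*y - 8 = 0.


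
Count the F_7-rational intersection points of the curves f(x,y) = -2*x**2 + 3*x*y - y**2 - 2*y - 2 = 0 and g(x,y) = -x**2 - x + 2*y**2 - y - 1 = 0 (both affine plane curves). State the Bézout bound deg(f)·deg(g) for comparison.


Common zeros: {(6, 3)}; count = 1; Bézout bound = 4.

deg(f) = 2, deg(g) = 2, so Bézout bound = 4.
Scan x ∈ F_7. For each x, list the y ∈ F_7 with f(x, y) ≡ 0 and those with g(x, y) ≡ 0 (mod 7); the common zeros in that column are the intersection.
  x = 0: f ≡ 0 at y ∈ ∅; g ≡ 0 at y ∈ {1, 3}; common: ∅.
  x = 1: f ≡ 0 at y ∈ ∅; g ≡ 0 at y ∈ {5, 6}; common: ∅.
  x = 2: f ≡ 0 at y ∈ {1, 3}; g ≡ 0 at y ∈ {0, 4}; common: ∅.
  x = 3: f ≡ 0 at y ∈ {1, 6}; g ≡ 0 at y ∈ {2}; common: ∅.
  x = 4: f ≡ 0 at y ∈ ∅; g ≡ 0 at y ∈ {0, 4}; common: ∅.
  x = 5: f ≡ 0 at y ∈ ∅; g ≡ 0 at y ∈ {5, 6}; common: ∅.
  x = 6: f ≡ 0 at y ∈ {3, 6}; g ≡ 0 at y ∈ {1, 3}; common: {3}.
Collecting: common zeros = {(6, 3)}, so the count is 1.
Comparison with the Bézout bound: 1 ≤ 4 = deg(f)·deg(g), as expected for curves with no common component (the affine F_7-count falls short of the bound because intersections may lie at infinity, over extension fields, or carry multiplicity).


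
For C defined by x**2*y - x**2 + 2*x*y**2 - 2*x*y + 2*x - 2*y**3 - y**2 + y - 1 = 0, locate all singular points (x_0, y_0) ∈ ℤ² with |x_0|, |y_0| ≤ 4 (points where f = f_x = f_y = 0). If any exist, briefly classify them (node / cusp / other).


Singular points: {(1, 0)}; classification: node.

Compute partial derivatives:
  f_x = 2*x*y - 2*x + 2*y**2 - 2*y + 2.
  f_y = x**2 + 4*x*y - 2*x - 6*y**2 - 2*y + 1.
Scan x_0 ∈ {−4, ..., 4}. For each x_0, f_y(x_0, y) is a polynomial in y; find its integer roots y ∈ {−4, ..., 4}, then test f_x and f at those candidates.
  x = -4: f_y(-4, y) = -6*y**2 - 18*y + 25; no integer root y with |y| ≤ 4.
  x = -3: f_y(-3, y) = -6*y**2 - 14*y + 16; no integer root y with |y| ≤ 4.
  x = -2: f_y(-2, y) = -6*y**2 - 10*y + 9; no integer root y with |y| ≤ 4.
  x = -1: f_y(-1, y) = -6*y**2 - 6*y + 4; no integer root y with |y| ≤ 4.
  x = 0: f_y(0, y) = -6*y**2 - 2*y + 1; no integer root y with |y| ≤ 4.
  x = 1: f_y(1, y) = -6*y**2 + 2*y; vanishes at y ∈ {0}. (1, 0): f_x = 0, f = 0 — SINGULAR.
  x = 2: f_y(2, y) = -6*y**2 + 6*y + 1; no integer root y with |y| ≤ 4.
  x = 3: f_y(3, y) = -6*y**2 + 10*y + 4; vanishes at y ∈ {2}. (3, 2): f_x = 12 ≠ 0.
  x = 4: f_y(4, y) = -6*y**2 + 14*y + 9; no integer root y with |y| ≤ 4.
Only singular point on the grid: (1, 0).
Classify: substitute x = 1 + u, y = 0 + v and expand: f = u**2*v - u**2 + 2*u*v**2 - 2*v**3 + v**2.
No constant or linear terms (consistent with a singular point). Quadratic part: -u**2 + v**2. Cubic part: u**2*v + 2*u*v**2 - 2*v**3.
The quadratic part v**2 - u**2 = (v − u)(v + u) splits into two distinct linear factors, so there are two distinct tangent lines y − 0 = ±(x − 1) — this is a node (ordinary double point).
Classification: node.


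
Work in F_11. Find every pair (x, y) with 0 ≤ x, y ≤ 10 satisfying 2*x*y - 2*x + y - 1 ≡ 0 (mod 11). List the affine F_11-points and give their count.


Affine F_11-points: {(0, 1), (1, 1), (2, 1), (3, 1), (4, 1), (5, 0), (5, 1), (5, 2), (5, 3), (5, 4), (5, 5), (5, 6), (5, 7), (5, 8), (5, 9), (5, 10), (6, 1), (7, 1), (8, 1), (9, 1), (10, 1)}; count = 21.

For each of the 121 pairs (x, y) ∈ F_11², evaluate f(x, y) mod 11. Record the zeros.
  x = 0: [0↦10, 1↦0, 2↦1, 3↦2, 4↦3, 5↦4, 6↦5, 7↦6, 8↦7, 9↦8, 10↦9]  zeros at y ∈ {1}
  x = 1: [0↦8, 1↦0, 2↦3, 3↦6, 4↦9, 5↦1, 6↦4, 7↦7, 8↦10, 9↦2, 10↦5]  zeros at y ∈ {1}
  x = 2: [0↦6, 1↦0, 2↦5, 3↦10, 4↦4, 5↦9, 6↦3, 7↦8, 8↦2, 9↦7, 10↦1]  zeros at y ∈ {1}
  x = 3: [0↦4, 1↦0, 2↦7, 3↦3, 4↦10, 5↦6, 6↦2, 7↦9, 8↦5, 9↦1, 10↦8]  zeros at y ∈ {1}
  x = 4: [0↦2, 1↦0, 2↦9, 3↦7, 4↦5, 5↦3, 6↦1, 7↦10, 8↦8, 9↦6, 10↦4]  zeros at y ∈ {1}
  x = 5: [0↦0, 1↦0, 2↦0, 3↦0, 4↦0, 5↦0, 6↦0, 7↦0, 8↦0, 9↦0, 10↦0]  zeros at y ∈ {0, 1, 2, 3, 4, 5, 6, 7, 8, 9, 10}
  x = 6: [0↦9, 1↦0, 2↦2, 3↦4, 4↦6, 5↦8, 6↦10, 7↦1, 8↦3, 9↦5, 10↦7]  zeros at y ∈ {1}
  x = 7: [0↦7, 1↦0, 2↦4, 3↦8, 4↦1, 5↦5, 6↦9, 7↦2, 8↦6, 9↦10, 10↦3]  zeros at y ∈ {1}
  x = 8: [0↦5, 1↦0, 2↦6, 3↦1, 4↦7, 5↦2, 6↦8, 7↦3, 8↦9, 9↦4, 10↦10]  zeros at y ∈ {1}
  x = 9: [0↦3, 1↦0, 2↦8, 3↦5, 4↦2, 5↦10, 6↦7, 7↦4, 8↦1, 9↦9, 10↦6]  zeros at y ∈ {1}
  x = 10: [0↦1, 1↦0, 2↦10, 3↦9, 4↦8, 5↦7, 6↦6, 7↦5, 8↦4, 9↦3, 10↦2]  zeros at y ∈ {1}
Collecting zeros: affine points = {(0, 1), (1, 1), (2, 1), (3, 1), (4, 1), (5, 0), (5, 1), (5, 2), (5, 3), (5, 4), (5, 5), (5, 6), (5, 7), (5, 8), (5, 9), (5, 10), (6, 1), (7, 1), (8, 1), (9, 1), (10, 1)}.
Total count |C(F_11)_aff| = 21.


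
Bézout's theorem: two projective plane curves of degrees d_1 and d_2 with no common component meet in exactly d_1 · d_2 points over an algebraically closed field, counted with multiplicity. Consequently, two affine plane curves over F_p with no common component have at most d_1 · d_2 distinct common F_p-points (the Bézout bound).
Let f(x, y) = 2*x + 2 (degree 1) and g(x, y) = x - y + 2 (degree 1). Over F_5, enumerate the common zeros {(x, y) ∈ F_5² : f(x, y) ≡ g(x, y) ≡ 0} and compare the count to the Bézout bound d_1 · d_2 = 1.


Common zeros: {(4, 1)}; count = 1; Bézout bound = 1.

deg(f) = 1, deg(g) = 1, so Bézout bound = 1.
Scan x ∈ F_5. For each x, list the y ∈ F_5 with f(x, y) ≡ 0 and those with g(x, y) ≡ 0 (mod 5); the common zeros in that column are the intersection.
  x = 0: f ≡ 0 at y ∈ ∅; g ≡ 0 at y ∈ {2}; common: ∅.
  x = 1: f ≡ 0 at y ∈ ∅; g ≡ 0 at y ∈ {3}; common: ∅.
  x = 2: f ≡ 0 at y ∈ ∅; g ≡ 0 at y ∈ {4}; common: ∅.
  x = 3: f ≡ 0 at y ∈ ∅; g ≡ 0 at y ∈ {0}; common: ∅.
  x = 4: f ≡ 0 at y ∈ {0, 1, 2, 3, 4}; g ≡ 0 at y ∈ {1}; common: {1}.
Collecting: common zeros = {(4, 1)}, so the count is 1.
Comparison with the Bézout bound: 1 ≤ 1 = deg(f)·deg(g), as expected for curves with no common component (the bound is attained).


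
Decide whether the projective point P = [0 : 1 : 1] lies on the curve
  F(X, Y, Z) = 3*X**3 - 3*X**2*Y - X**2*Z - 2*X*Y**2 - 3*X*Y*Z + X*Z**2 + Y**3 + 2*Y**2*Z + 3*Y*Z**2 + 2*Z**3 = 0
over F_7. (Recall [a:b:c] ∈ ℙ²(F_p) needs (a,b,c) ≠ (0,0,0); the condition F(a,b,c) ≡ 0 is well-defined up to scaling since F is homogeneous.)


F(0,1,1) ≡ 1 (mod 7); P is NOT on the curve.

Evaluate F(0, 1, 1) term-by-term (mod 7).
  3*X**3 ↦ 3·0·1·1 = 0
  -3*X**2*Y ↦ -3·0·1·1 = 0
  -X**2*Z ↦ -1·0·1·1 = 0
  -2*X*Y**2 ↦ -2·0·1·1 = 0
  -3*X*Y*Z ↦ -3·0·1·1 = 0
  X*Z**2 ↦ 1·0·1·1 = 0
  Y**3 ↦ 1·1·1·1 = 1
  2*Y**2*Z ↦ 2·1·1·1 = 2
  3*Y*Z**2 ↦ 3·1·1·1 = 3
  2*Z**3 ↦ 2·1·1·1 = 2
Sum: F(0, 1, 1) = (0) + (0) + (0) + (0) + (0) + (0) + (1) + (2) + (3) + (2) = 8.
Reducing mod 7: 8 ≡ 1 (mod 7).
Since F(a, b, c) ≡ 1 ≠ 0 (mod 7), P does NOT lie on the curve.


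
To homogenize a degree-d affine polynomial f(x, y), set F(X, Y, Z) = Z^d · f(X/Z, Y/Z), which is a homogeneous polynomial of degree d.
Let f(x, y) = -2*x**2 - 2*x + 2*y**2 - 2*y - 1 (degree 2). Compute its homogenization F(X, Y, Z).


F(X, Y, Z) = -2*X**2 - 2*X*Z + 2*Y**2 - 2*Y*Z - Z**2

deg(f) = 2.
Substitute x = X/Z, y = Y/Z into f, then multiply by Z^2.
  monomial -2·x^2·y^0 ↦ -2·X^2·Y^0·Z^0.
  monomial -2·x^1·y^0 ↦ -2·X^1·Y^0·Z^1.
  monomial 2·x^0·y^2 ↦ 2·X^0·Y^2·Z^0.
  monomial -2·x^0·y^1 ↦ -2·X^0·Y^1·Z^1.
  monomial -1·x^0·y^0 ↦ -1·X^0·Y^0·Z^2.
Collecting: F(X, Y, Z) = -2*X**2 - 2*X*Z + 2*Y**2 - 2*Y*Z - Z**2.


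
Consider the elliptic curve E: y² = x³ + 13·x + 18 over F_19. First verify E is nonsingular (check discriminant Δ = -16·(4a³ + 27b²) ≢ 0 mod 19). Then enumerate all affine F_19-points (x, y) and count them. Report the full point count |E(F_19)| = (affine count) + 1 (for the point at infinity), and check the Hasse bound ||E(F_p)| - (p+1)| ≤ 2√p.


Affine points = {(4, 1), (4, 18), (8, 8), (8, 11), (9, 3), (9, 16), (13, 3), (13, 16), (15, 4), (15, 15), (16, 3), (16, 16), (18, 2), (18, 17)}; affine count = 14; |E(F_19)| = 15.

Discriminant check: Δ ∝ 4a³ + 27b² = 4·13³ + 27·18² = 4·2197 + 27·324 ≡ 18 (mod 19). Nonzero ⇒ E is nonsingular.
For each x ∈ F_19, compute rhs = x³ + 13·x + 18 mod 19, then count y ∈ F_19 with y² ≡ rhs.
  x = 0: rhs = 18, matching y values: none (0 points).
  x = 1: rhs = 13, matching y values: none (0 points).
  x = 2: rhs = 14, matching y values: none (0 points).
  x = 3: rhs = 8, matching y values: none (0 points).
  x = 4: rhs = 1, matching y values: 1, 18 (2 points).
  x = 5: rhs = 18, matching y values: none (0 points).
  x = 6: rhs = 8, matching y values: none (0 points).
  x = 7: rhs = 15, matching y values: none (0 points).
  x = 8: rhs = 7, matching y values: 8, 11 (2 points).
  x = 9: rhs = 9, matching y values: 3, 16 (2 points).
  x = 10: rhs = 8, matching y values: none (0 points).
  x = 11: rhs = 10, matching y values: none (0 points).
  x = 12: rhs = 2, matching y values: none (0 points).
  x = 13: rhs = 9, matching y values: 3, 16 (2 points).
  x = 14: rhs = 18, matching y values: none (0 points).
  x = 15: rhs = 16, matching y values: 4, 15 (2 points).
  x = 16: rhs = 9, matching y values: 3, 16 (2 points).
  x = 17: rhs = 3, matching y values: none (0 points).
  x = 18: rhs = 4, matching y values: 2, 17 (2 points).
Total affine count: 14.
Full point count |E(F_19)| = 14 + 1 = 15.
Hasse bound: |15 − (19+1)| = |-5| = 5 ≤ 2√19 ≈ 8.7178 ✓.


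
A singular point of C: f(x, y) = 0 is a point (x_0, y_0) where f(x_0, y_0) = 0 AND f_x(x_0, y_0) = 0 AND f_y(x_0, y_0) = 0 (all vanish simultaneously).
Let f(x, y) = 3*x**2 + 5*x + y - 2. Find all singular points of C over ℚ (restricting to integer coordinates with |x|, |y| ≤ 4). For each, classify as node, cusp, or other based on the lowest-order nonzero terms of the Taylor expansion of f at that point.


No singular points in the scanned grid; C is smooth there.

Compute partial derivatives:
  f_x = 6*x + 5.
  f_y = 1.
f_y = 1 is a nonzero constant, so f_y never vanishes: no point (x, y) can satisfy f = f_x = f_y = 0. In particular no (x, y) ∈ {−4, ..., 4}² is singular; the curve is smooth.


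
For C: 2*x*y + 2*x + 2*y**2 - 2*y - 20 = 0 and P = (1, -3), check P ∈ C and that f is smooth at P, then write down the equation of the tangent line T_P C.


Tangent line at P: -4*x - 12*y - 32 = 0.

Step 1: f(1, -3) = 0, so P lies on C.
Step 2: partial derivatives
  f_x(x, y) = 2*y + 2, f_y(x, y) = 2*x + 4*y - 2.
  f_x(P) = -4, f_y(P) = -12 (gradient nonzero, so P is smooth).
Step 3: tangent line at P: -4·(x − 1) + -12·(y − -3) = 0.
Expanding: -4*x - 12*y - 32 = 0.


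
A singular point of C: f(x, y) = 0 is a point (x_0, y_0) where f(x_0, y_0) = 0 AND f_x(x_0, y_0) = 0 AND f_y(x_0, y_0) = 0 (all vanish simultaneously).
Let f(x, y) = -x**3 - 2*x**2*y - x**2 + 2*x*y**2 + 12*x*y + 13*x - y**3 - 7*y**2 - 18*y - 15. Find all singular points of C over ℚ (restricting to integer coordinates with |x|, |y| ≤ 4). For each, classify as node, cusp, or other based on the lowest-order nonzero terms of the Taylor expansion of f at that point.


Singular points: {(1, -2)}; classification: cusp.

Compute partial derivatives:
  f_x = -3*x**2 - 4*x*y - 2*x + 2*y**2 + 12*y + 13.
  f_y = -2*x**2 + 4*x*y + 12*x - 3*y**2 - 14*y - 18.
Scan x_0 ∈ {−4, ..., 4}. For each x_0, f_y(x_0, y) is a polynomial in y; find its integer roots y ∈ {−4, ..., 4}, then test f_x and f at those candidates.
  x = -4: f_y(-4, y) = -3*y**2 - 30*y - 98; no integer root y with |y| ≤ 4.
  x = -3: f_y(-3, y) = -3*y**2 - 26*y - 72; no integer root y with |y| ≤ 4.
  x = -2: f_y(-2, y) = -3*y**2 - 22*y - 50; no integer root y with |y| ≤ 4.
  x = -1: f_y(-1, y) = -3*y**2 - 18*y - 32; no integer root y with |y| ≤ 4.
  x = 0: f_y(0, y) = -3*y**2 - 14*y - 18; no integer root y with |y| ≤ 4.
  x = 1: f_y(1, y) = -3*y**2 - 10*y - 8; vanishes at y ∈ {-2}. (1, -2): f_x = 0, f = 0 — SINGULAR.
  x = 2: f_y(2, y) = -3*y**2 - 6*y - 2; no integer root y with |y| ≤ 4.
  x = 3: f_y(3, y) = -3*y**2 - 2*y; vanishes at y ∈ {0}. (3, 0): f_x = -20 ≠ 0.
  x = 4: f_y(4, y) = -3*y**2 + 2*y - 2; no integer root y with |y| ≤ 4.
Only singular point on the grid: (1, -2).
Classify: substitute x = 1 + u, y = -2 + v and expand: f = -u**3 - 2*u**2*v + 2*u*v**2 - v**3 + v**2.
No constant or linear terms (consistent with a singular point). Quadratic part: v**2. Cubic part: -u**3 - 2*u**2*v + 2*u*v**2 - v**3.
The quadratic part v**2 is a perfect square, so there is a single (double) tangent line v = 0, i.e. y = -2. Restricting the cubic part to that line (v = 0) leaves -u**3 ≠ 0, so f is not divisible by v and the branch is v² ≈ u**3 to lowest order — this is a cusp.
Classification: cusp.


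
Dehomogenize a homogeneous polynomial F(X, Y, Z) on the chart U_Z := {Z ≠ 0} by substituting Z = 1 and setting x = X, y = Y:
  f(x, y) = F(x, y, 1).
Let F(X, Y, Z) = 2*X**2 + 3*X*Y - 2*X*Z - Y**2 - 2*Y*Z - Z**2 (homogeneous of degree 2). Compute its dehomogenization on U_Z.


f(x, y) = 2*x**2 + 3*x*y - 2*x - y**2 - 2*y - 1

On U_Z we set Z = 1. Each monomial c·X^i·Y^j·Z^k in F becomes c·x^i·y^j·1^k = c·x^i·y^j.
Substituting Z = 1: F(X, Y, 1) = 2*x**2 + 3*x*y - 2*x - y**2 - 2*y - 1.
Note: deg(f) ≤ deg(F) = 2; strict inequality happens when F is divisible by Z (lost terms).


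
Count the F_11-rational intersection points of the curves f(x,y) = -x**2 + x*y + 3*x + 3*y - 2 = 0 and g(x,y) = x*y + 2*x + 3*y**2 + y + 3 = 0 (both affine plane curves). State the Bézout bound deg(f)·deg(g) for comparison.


Common zeros: ∅; count = 0; Bézout bound = 4.

deg(f) = 2, deg(g) = 2, so Bézout bound = 4.
Scan x ∈ F_11. For each x, list the y ∈ F_11 with f(x, y) ≡ 0 and those with g(x, y) ≡ 0 (mod 11); the common zeros in that column are the intersection.
  x = 0: f ≡ 0 at y ∈ {8}; g ≡ 0 at y ∈ {3, 4}; common: ∅.
  x = 1: f ≡ 0 at y ∈ {0}; g ≡ 0 at y ∈ ∅; common: ∅.
  x = 2: f ≡ 0 at y ∈ {0}; g ≡ 0 at y ∈ ∅; common: ∅.
  x = 3: f ≡ 0 at y ∈ {4}; g ≡ 0 at y ∈ ∅; common: ∅.
  x = 4: f ≡ 0 at y ∈ {4}; g ≡ 0 at y ∈ {0, 2}; common: ∅.
  x = 5: f ≡ 0 at y ∈ {7}; g ≡ 0 at y ∈ {1, 8}; common: ∅.
  x = 6: f ≡ 0 at y ∈ {1}; g ≡ 0 at y ∈ {6, 10}; common: ∅.
  x = 7: f ≡ 0 at y ∈ {3}; g ≡ 0 at y ∈ {5, 7}; common: ∅.
  x = 8: f ≡ 0 at y ∈ ∅; g ≡ 0 at y ∈ ∅; common: ∅.
  x = 9: f ≡ 0 at y ∈ {1}; g ≡ 0 at y ∈ ∅; common: ∅.
  x = 10: f ≡ 0 at y ∈ {3}; g ≡ 0 at y ∈ ∅; common: ∅.
Collecting: common zeros = ∅, so the count is 0.
Comparison with the Bézout bound: 0 ≤ 4 = deg(f)·deg(g), as expected for curves with no common component (the affine F_11-count falls short of the bound because intersections may lie at infinity, over extension fields, or carry multiplicity).


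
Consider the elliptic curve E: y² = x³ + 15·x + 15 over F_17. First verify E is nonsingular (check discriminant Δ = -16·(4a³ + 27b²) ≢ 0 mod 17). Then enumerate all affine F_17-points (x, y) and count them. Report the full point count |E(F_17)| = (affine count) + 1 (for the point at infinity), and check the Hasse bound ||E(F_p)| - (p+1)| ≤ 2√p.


Affine points = {(0, 7), (0, 10), (2, 6), (2, 11), (3, 6), (3, 11), (6, 7), (6, 10), (7, 2), (7, 15), (8, 1), (8, 16), (10, 3), (10, 14), (11, 7), (11, 10), (12, 6), (12, 11), (16, 4), (16, 13)}; affine count = 20; |E(F_17)| = 21.

Discriminant check: Δ ∝ 4a³ + 27b² = 4·15³ + 27·15² = 4·3375 + 27·225 ≡ 8 (mod 17). Nonzero ⇒ E is nonsingular.
For each x ∈ F_17, compute rhs = x³ + 15·x + 15 mod 17, then count y ∈ F_17 with y² ≡ rhs.
  x = 0: rhs = 15, matching y values: 7, 10 (2 points).
  x = 1: rhs = 14, matching y values: none (0 points).
  x = 2: rhs = 2, matching y values: 6, 11 (2 points).
  x = 3: rhs = 2, matching y values: 6, 11 (2 points).
  x = 4: rhs = 3, matching y values: none (0 points).
  x = 5: rhs = 11, matching y values: none (0 points).
  x = 6: rhs = 15, matching y values: 7, 10 (2 points).
  x = 7: rhs = 4, matching y values: 2, 15 (2 points).
  x = 8: rhs = 1, matching y values: 1, 16 (2 points).
  x = 9: rhs = 12, matching y values: none (0 points).
  x = 10: rhs = 9, matching y values: 3, 14 (2 points).
  x = 11: rhs = 15, matching y values: 7, 10 (2 points).
  x = 12: rhs = 2, matching y values: 6, 11 (2 points).
  x = 13: rhs = 10, matching y values: none (0 points).
  x = 14: rhs = 11, matching y values: none (0 points).
  x = 15: rhs = 11, matching y values: none (0 points).
  x = 16: rhs = 16, matching y values: 4, 13 (2 points).
Total affine count: 20.
Full point count |E(F_17)| = 20 + 1 = 21.
Hasse bound: |21 − (17+1)| = |3| = 3 ≤ 2√17 ≈ 8.2462 ✓.


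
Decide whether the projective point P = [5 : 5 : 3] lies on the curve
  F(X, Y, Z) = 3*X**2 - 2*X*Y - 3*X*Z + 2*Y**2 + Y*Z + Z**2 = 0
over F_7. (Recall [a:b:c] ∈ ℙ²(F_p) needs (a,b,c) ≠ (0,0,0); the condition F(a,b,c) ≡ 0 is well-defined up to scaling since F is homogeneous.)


F(5,5,3) ≡ 5 (mod 7); P is NOT on the curve.

Evaluate F(5, 5, 3) term-by-term (mod 7).
  3*X**2 ↦ 3·25·1·1 = 75
  -2*X*Y ↦ -2·5·5·1 = -50
  -3*X*Z ↦ -3·5·1·3 = -45
  2*Y**2 ↦ 2·1·25·1 = 50
  Y*Z ↦ 1·1·5·3 = 15
  Z**2 ↦ 1·1·1·9 = 9
Sum: F(5, 5, 3) = (75) + (-50) + (-45) + (50) + (15) + (9) = 54.
Reducing mod 7: 54 ≡ 5 (mod 7).
Since F(a, b, c) ≡ 5 ≠ 0 (mod 7), P does NOT lie on the curve.


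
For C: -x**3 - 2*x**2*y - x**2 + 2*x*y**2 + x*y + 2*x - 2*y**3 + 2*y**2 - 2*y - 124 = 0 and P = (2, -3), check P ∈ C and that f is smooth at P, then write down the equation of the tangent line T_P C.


Tangent line at P: 25*x - 98*y - 344 = 0.

Step 1: f(2, -3) = 0, so P lies on C.
Step 2: partial derivatives
  f_x(x, y) = -3*x**2 - 4*x*y - 2*x + 2*y**2 + y + 2, f_y(x, y) = -2*x**2 + 4*x*y + x - 6*y**2 + 4*y - 2.
  f_x(P) = 25, f_y(P) = -98 (gradient nonzero, so P is smooth).
Step 3: tangent line at P: 25·(x − 2) + -98·(y − -3) = 0.
Expanding: 25*x - 98*y - 344 = 0.


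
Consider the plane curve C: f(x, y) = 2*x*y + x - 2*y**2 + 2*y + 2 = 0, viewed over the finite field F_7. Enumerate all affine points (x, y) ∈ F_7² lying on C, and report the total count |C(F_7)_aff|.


Affine F_7-points: {(4, 1), (4, 4), (5, 0), (5, 6), (6, 2), (6, 5)}; count = 6.

For each of the 49 pairs (x, y) ∈ F_7², evaluate f(x, y) mod 7. Record the zeros.
  x = 0: [0↦2, 1↦2, 2↦5, 3↦4, 4↦6, 5↦4, 6↦5]  zeros at y ∈ ∅
  x = 1: [0↦3, 1↦5, 2↦3, 3↦4, 4↦1, 5↦1, 6↦4]  zeros at y ∈ ∅
  x = 2: [0↦4, 1↦1, 2↦1, 3↦4, 4↦3, 5↦5, 6↦3]  zeros at y ∈ ∅
  x = 3: [0↦5, 1↦4, 2↦6, 3↦4, 4↦5, 5↦2, 6↦2]  zeros at y ∈ ∅
  x = 4: [0↦6, 1↦0, 2↦4, 3↦4, 4↦0, 5↦6, 6↦1]  zeros at y ∈ {1, 4}
  x = 5: [0↦0, 1↦3, 2↦2, 3↦4, 4↦2, 5↦3, 6↦0]  zeros at y ∈ {0, 6}
  x = 6: [0↦1, 1↦6, 2↦0, 3↦4, 4↦4, 5↦0, 6↦6]  zeros at y ∈ {2, 5}
Collecting zeros: affine points = {(4, 1), (4, 4), (5, 0), (5, 6), (6, 2), (6, 5)}.
Total count |C(F_7)_aff| = 6.


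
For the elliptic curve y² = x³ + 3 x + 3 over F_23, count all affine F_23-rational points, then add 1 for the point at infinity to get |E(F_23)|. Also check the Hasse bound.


Affine points = {(0, 7), (0, 16), (3, 4), (3, 19), (9, 0), (13, 10), (13, 13), (14, 11), (14, 12), (18, 1), (18, 22), (20, 6), (20, 17), (21, 9), (21, 14)}; affine count = 15; |E(F_23)| = 16.

Discriminant check: Δ ∝ 4a³ + 27b² = 4·3³ + 27·3² = 4·27 + 27·9 ≡ 6 (mod 23). Nonzero ⇒ E is nonsingular.
For each x ∈ F_23, compute rhs = x³ + 3·x + 3 mod 23, then count y ∈ F_23 with y² ≡ rhs.
  x = 0: rhs = 3, matching y values: 7, 16 (2 points).
  x = 1: rhs = 7, matching y values: none (0 points).
  x = 2: rhs = 17, matching y values: none (0 points).
  x = 3: rhs = 16, matching y values: 4, 19 (2 points).
  x = 4: rhs = 10, matching y values: none (0 points).
  x = 5: rhs = 5, matching y values: none (0 points).
  x = 6: rhs = 7, matching y values: none (0 points).
  x = 7: rhs = 22, matching y values: none (0 points).
  x = 8: rhs = 10, matching y values: none (0 points).
  x = 9: rhs = 0, matching y values: 0 (1 points).
  x = 10: rhs = 21, matching y values: none (0 points).
  x = 11: rhs = 10, matching y values: none (0 points).
  x = 12: rhs = 19, matching y values: none (0 points).
  x = 13: rhs = 8, matching y values: 10, 13 (2 points).
  x = 14: rhs = 6, matching y values: 11, 12 (2 points).
  x = 15: rhs = 19, matching y values: none (0 points).
  x = 16: rhs = 7, matching y values: none (0 points).
  x = 17: rhs = 22, matching y values: none (0 points).
  x = 18: rhs = 1, matching y values: 1, 22 (2 points).
  x = 19: rhs = 19, matching y values: none (0 points).
  x = 20: rhs = 13, matching y values: 6, 17 (2 points).
  x = 21: rhs = 12, matching y values: 9, 14 (2 points).
  x = 22: rhs = 22, matching y values: none (0 points).
Total affine count: 15.
Full point count |E(F_23)| = 15 + 1 = 16.
Hasse bound: |16 − (23+1)| = |-8| = 8 ≤ 2√23 ≈ 9.5917 ✓.
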